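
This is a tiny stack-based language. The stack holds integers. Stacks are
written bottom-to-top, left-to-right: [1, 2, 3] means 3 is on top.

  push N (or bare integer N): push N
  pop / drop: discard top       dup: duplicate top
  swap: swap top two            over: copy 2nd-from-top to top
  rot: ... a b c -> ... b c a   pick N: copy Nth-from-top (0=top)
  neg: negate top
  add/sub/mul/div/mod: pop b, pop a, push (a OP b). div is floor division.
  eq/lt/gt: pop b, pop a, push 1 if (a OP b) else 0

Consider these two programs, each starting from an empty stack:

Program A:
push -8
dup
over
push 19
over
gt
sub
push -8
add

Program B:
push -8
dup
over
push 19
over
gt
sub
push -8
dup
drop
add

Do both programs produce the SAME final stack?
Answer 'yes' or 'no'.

Program A trace:
  After 'push -8': [-8]
  After 'dup': [-8, -8]
  After 'over': [-8, -8, -8]
  After 'push 19': [-8, -8, -8, 19]
  After 'over': [-8, -8, -8, 19, -8]
  After 'gt': [-8, -8, -8, 1]
  After 'sub': [-8, -8, -9]
  After 'push -8': [-8, -8, -9, -8]
  After 'add': [-8, -8, -17]
Program A final stack: [-8, -8, -17]

Program B trace:
  After 'push -8': [-8]
  After 'dup': [-8, -8]
  After 'over': [-8, -8, -8]
  After 'push 19': [-8, -8, -8, 19]
  After 'over': [-8, -8, -8, 19, -8]
  After 'gt': [-8, -8, -8, 1]
  After 'sub': [-8, -8, -9]
  After 'push -8': [-8, -8, -9, -8]
  After 'dup': [-8, -8, -9, -8, -8]
  After 'drop': [-8, -8, -9, -8]
  After 'add': [-8, -8, -17]
Program B final stack: [-8, -8, -17]
Same: yes

Answer: yes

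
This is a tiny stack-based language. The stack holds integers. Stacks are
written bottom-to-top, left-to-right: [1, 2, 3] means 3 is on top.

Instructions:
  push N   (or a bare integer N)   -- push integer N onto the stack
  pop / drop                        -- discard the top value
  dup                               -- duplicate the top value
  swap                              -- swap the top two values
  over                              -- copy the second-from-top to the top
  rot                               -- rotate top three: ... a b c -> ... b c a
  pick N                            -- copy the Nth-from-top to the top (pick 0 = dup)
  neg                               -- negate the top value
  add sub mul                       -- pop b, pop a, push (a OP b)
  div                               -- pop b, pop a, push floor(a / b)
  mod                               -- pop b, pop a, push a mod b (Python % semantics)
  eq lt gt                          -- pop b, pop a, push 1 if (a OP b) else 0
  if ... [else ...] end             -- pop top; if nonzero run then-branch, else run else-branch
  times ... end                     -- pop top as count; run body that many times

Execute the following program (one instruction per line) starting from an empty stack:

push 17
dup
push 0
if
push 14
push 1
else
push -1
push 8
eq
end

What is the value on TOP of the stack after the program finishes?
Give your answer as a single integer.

Answer: 0

Derivation:
After 'push 17': [17]
After 'dup': [17, 17]
After 'push 0': [17, 17, 0]
After 'if': [17, 17]
After 'push -1': [17, 17, -1]
After 'push 8': [17, 17, -1, 8]
After 'eq': [17, 17, 0]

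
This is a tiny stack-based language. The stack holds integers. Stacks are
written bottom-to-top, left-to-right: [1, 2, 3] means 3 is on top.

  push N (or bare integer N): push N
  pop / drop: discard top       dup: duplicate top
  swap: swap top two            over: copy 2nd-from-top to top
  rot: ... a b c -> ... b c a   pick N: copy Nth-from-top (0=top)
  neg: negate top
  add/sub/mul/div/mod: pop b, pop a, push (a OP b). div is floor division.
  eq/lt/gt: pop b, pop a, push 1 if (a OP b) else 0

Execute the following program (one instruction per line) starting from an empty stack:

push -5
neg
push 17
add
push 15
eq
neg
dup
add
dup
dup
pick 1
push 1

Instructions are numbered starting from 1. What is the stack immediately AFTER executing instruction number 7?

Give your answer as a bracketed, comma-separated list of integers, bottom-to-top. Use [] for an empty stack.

Step 1 ('push -5'): [-5]
Step 2 ('neg'): [5]
Step 3 ('push 17'): [5, 17]
Step 4 ('add'): [22]
Step 5 ('push 15'): [22, 15]
Step 6 ('eq'): [0]
Step 7 ('neg'): [0]

Answer: [0]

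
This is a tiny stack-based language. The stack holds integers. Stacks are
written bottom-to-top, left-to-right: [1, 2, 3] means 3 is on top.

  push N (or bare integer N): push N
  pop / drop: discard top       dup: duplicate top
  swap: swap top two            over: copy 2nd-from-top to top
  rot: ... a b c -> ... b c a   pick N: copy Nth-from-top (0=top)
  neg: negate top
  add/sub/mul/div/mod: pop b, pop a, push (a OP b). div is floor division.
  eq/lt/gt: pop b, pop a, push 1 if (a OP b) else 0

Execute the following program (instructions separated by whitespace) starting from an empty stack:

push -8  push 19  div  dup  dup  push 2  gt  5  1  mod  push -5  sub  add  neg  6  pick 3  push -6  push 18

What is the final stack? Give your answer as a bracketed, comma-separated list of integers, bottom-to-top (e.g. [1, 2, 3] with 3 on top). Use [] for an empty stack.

Answer: [-1, -1, -5, 6, -1, -6, 18]

Derivation:
After 'push -8': [-8]
After 'push 19': [-8, 19]
After 'div': [-1]
After 'dup': [-1, -1]
After 'dup': [-1, -1, -1]
After 'push 2': [-1, -1, -1, 2]
After 'gt': [-1, -1, 0]
After 'push 5': [-1, -1, 0, 5]
After 'push 1': [-1, -1, 0, 5, 1]
After 'mod': [-1, -1, 0, 0]
After 'push -5': [-1, -1, 0, 0, -5]
After 'sub': [-1, -1, 0, 5]
After 'add': [-1, -1, 5]
After 'neg': [-1, -1, -5]
After 'push 6': [-1, -1, -5, 6]
After 'pick 3': [-1, -1, -5, 6, -1]
After 'push -6': [-1, -1, -5, 6, -1, -6]
After 'push 18': [-1, -1, -5, 6, -1, -6, 18]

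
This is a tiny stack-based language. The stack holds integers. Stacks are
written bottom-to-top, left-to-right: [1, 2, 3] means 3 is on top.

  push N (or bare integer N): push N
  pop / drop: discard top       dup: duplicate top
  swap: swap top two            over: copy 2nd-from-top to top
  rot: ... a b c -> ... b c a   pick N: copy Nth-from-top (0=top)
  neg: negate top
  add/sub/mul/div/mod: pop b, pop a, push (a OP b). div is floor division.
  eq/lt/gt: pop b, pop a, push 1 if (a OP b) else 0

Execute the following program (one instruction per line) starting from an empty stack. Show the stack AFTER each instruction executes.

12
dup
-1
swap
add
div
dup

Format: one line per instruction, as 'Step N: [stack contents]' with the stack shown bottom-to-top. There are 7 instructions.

Step 1: [12]
Step 2: [12, 12]
Step 3: [12, 12, -1]
Step 4: [12, -1, 12]
Step 5: [12, 11]
Step 6: [1]
Step 7: [1, 1]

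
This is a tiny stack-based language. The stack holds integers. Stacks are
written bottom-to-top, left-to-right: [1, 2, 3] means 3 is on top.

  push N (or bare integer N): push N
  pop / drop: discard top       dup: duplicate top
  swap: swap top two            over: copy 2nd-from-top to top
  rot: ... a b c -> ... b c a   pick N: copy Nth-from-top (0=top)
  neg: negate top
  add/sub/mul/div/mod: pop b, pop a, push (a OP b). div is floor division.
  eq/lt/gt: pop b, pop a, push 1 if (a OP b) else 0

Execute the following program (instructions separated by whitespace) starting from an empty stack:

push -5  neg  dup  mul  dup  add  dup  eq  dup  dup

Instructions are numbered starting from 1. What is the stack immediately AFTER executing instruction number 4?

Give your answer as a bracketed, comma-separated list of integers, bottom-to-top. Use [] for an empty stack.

Answer: [25]

Derivation:
Step 1 ('push -5'): [-5]
Step 2 ('neg'): [5]
Step 3 ('dup'): [5, 5]
Step 4 ('mul'): [25]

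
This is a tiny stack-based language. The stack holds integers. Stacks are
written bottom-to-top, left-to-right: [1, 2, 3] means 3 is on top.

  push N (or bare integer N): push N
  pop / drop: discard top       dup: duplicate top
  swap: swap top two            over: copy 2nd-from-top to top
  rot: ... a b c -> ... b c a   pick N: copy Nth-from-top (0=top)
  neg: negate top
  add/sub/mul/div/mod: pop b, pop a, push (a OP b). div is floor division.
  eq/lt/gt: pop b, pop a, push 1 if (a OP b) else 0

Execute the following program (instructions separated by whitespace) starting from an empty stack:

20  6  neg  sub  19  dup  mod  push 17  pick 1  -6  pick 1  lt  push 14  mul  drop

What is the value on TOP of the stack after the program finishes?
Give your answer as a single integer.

Answer: 0

Derivation:
After 'push 20': [20]
After 'push 6': [20, 6]
After 'neg': [20, -6]
After 'sub': [26]
After 'push 19': [26, 19]
After 'dup': [26, 19, 19]
After 'mod': [26, 0]
After 'push 17': [26, 0, 17]
After 'pick 1': [26, 0, 17, 0]
After 'push -6': [26, 0, 17, 0, -6]
After 'pick 1': [26, 0, 17, 0, -6, 0]
After 'lt': [26, 0, 17, 0, 1]
After 'push 14': [26, 0, 17, 0, 1, 14]
After 'mul': [26, 0, 17, 0, 14]
After 'drop': [26, 0, 17, 0]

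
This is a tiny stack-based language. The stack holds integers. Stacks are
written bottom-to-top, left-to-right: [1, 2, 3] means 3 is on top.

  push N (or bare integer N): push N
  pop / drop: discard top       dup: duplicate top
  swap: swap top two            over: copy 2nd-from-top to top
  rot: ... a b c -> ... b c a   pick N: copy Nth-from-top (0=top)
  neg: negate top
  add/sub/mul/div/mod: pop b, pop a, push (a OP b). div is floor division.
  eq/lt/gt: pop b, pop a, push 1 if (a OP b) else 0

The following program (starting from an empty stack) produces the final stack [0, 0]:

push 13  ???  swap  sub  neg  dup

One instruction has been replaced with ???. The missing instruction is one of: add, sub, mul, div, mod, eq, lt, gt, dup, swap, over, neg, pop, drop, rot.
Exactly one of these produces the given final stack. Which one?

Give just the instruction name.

Answer: dup

Derivation:
Stack before ???: [13]
Stack after ???:  [13, 13]
The instruction that transforms [13] -> [13, 13] is: dup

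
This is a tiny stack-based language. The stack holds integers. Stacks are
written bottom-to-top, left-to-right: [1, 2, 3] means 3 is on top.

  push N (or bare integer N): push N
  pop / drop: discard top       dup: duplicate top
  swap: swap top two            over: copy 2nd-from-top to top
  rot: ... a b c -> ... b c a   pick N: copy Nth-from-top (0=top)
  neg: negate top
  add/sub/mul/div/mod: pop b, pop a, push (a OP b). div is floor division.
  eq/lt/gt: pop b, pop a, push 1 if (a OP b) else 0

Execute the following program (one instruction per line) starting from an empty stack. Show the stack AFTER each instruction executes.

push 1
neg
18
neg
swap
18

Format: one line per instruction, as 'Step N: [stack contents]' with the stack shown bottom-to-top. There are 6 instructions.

Step 1: [1]
Step 2: [-1]
Step 3: [-1, 18]
Step 4: [-1, -18]
Step 5: [-18, -1]
Step 6: [-18, -1, 18]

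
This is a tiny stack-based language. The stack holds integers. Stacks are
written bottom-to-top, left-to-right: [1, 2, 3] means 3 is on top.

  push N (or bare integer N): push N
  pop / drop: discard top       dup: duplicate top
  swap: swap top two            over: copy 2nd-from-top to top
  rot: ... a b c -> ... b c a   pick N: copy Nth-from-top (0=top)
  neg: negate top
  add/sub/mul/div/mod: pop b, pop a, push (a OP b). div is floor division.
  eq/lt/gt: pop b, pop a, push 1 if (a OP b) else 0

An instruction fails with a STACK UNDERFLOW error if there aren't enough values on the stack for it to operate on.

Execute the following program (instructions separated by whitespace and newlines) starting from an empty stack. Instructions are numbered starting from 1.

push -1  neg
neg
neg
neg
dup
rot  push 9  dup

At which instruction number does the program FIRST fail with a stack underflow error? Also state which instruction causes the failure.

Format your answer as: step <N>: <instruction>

Answer: step 7: rot

Derivation:
Step 1 ('push -1'): stack = [-1], depth = 1
Step 2 ('neg'): stack = [1], depth = 1
Step 3 ('neg'): stack = [-1], depth = 1
Step 4 ('neg'): stack = [1], depth = 1
Step 5 ('neg'): stack = [-1], depth = 1
Step 6 ('dup'): stack = [-1, -1], depth = 2
Step 7 ('rot'): needs 3 value(s) but depth is 2 — STACK UNDERFLOW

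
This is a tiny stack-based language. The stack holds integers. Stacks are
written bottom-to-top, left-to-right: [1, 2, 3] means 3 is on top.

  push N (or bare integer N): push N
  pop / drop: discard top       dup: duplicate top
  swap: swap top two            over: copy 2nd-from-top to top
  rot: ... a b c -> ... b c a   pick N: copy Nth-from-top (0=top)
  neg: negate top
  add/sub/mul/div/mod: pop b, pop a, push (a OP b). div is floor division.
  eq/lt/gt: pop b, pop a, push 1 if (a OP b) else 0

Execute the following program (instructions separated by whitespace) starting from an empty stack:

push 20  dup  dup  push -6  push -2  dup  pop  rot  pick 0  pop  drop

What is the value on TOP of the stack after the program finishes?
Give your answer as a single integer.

After 'push 20': [20]
After 'dup': [20, 20]
After 'dup': [20, 20, 20]
After 'push -6': [20, 20, 20, -6]
After 'push -2': [20, 20, 20, -6, -2]
After 'dup': [20, 20, 20, -6, -2, -2]
After 'pop': [20, 20, 20, -6, -2]
After 'rot': [20, 20, -6, -2, 20]
After 'pick 0': [20, 20, -6, -2, 20, 20]
After 'pop': [20, 20, -6, -2, 20]
After 'drop': [20, 20, -6, -2]

Answer: -2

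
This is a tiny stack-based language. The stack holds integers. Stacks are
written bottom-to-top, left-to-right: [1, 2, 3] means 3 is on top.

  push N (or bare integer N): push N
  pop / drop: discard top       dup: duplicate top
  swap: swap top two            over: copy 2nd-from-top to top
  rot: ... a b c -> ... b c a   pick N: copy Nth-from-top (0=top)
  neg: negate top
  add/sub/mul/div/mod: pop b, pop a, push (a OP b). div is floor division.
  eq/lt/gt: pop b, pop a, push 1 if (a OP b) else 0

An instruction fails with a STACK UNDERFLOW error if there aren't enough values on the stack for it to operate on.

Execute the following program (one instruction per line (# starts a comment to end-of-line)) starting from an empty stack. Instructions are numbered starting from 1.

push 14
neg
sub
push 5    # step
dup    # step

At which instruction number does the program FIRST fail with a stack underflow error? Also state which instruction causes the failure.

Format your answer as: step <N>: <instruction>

Step 1 ('push 14'): stack = [14], depth = 1
Step 2 ('neg'): stack = [-14], depth = 1
Step 3 ('sub'): needs 2 value(s) but depth is 1 — STACK UNDERFLOW

Answer: step 3: sub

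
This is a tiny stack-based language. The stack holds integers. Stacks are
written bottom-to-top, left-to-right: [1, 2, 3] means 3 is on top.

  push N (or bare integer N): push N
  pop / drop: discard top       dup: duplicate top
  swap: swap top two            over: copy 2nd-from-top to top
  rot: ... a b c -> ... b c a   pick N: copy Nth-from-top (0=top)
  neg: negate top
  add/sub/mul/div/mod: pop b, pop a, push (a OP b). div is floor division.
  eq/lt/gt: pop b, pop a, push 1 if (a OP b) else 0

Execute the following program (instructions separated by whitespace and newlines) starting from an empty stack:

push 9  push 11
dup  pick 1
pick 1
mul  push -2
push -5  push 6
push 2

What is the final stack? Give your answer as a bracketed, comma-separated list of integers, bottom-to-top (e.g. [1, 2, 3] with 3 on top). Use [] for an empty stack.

Answer: [9, 11, 11, 121, -2, -5, 6, 2]

Derivation:
After 'push 9': [9]
After 'push 11': [9, 11]
After 'dup': [9, 11, 11]
After 'pick 1': [9, 11, 11, 11]
After 'pick 1': [9, 11, 11, 11, 11]
After 'mul': [9, 11, 11, 121]
After 'push -2': [9, 11, 11, 121, -2]
After 'push -5': [9, 11, 11, 121, -2, -5]
After 'push 6': [9, 11, 11, 121, -2, -5, 6]
After 'push 2': [9, 11, 11, 121, -2, -5, 6, 2]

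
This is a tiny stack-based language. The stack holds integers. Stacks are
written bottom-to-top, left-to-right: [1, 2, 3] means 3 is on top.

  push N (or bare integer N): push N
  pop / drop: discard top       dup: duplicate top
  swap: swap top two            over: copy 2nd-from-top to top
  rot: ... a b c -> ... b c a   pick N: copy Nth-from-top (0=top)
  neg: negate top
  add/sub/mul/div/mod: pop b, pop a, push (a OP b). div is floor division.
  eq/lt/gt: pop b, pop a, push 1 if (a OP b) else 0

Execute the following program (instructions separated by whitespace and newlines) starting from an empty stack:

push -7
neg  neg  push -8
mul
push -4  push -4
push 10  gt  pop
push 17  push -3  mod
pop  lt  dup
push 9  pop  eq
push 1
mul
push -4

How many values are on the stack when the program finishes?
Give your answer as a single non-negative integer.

Answer: 2

Derivation:
After 'push -7': stack = [-7] (depth 1)
After 'neg': stack = [7] (depth 1)
After 'neg': stack = [-7] (depth 1)
After 'push -8': stack = [-7, -8] (depth 2)
After 'mul': stack = [56] (depth 1)
After 'push -4': stack = [56, -4] (depth 2)
After 'push -4': stack = [56, -4, -4] (depth 3)
After 'push 10': stack = [56, -4, -4, 10] (depth 4)
After 'gt': stack = [56, -4, 0] (depth 3)
After 'pop': stack = [56, -4] (depth 2)
  ...
After 'mod': stack = [56, -4, -1] (depth 3)
After 'pop': stack = [56, -4] (depth 2)
After 'lt': stack = [0] (depth 1)
After 'dup': stack = [0, 0] (depth 2)
After 'push 9': stack = [0, 0, 9] (depth 3)
After 'pop': stack = [0, 0] (depth 2)
After 'eq': stack = [1] (depth 1)
After 'push 1': stack = [1, 1] (depth 2)
After 'mul': stack = [1] (depth 1)
After 'push -4': stack = [1, -4] (depth 2)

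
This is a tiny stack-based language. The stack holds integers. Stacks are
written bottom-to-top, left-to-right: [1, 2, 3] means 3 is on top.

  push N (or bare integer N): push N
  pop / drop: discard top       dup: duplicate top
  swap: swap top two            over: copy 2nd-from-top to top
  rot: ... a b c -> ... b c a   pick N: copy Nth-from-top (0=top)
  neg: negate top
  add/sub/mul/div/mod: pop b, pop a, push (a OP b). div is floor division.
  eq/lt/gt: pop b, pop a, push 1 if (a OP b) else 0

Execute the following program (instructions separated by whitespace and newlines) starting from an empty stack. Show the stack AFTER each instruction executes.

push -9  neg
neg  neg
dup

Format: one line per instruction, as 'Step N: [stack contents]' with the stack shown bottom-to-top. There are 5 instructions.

Step 1: [-9]
Step 2: [9]
Step 3: [-9]
Step 4: [9]
Step 5: [9, 9]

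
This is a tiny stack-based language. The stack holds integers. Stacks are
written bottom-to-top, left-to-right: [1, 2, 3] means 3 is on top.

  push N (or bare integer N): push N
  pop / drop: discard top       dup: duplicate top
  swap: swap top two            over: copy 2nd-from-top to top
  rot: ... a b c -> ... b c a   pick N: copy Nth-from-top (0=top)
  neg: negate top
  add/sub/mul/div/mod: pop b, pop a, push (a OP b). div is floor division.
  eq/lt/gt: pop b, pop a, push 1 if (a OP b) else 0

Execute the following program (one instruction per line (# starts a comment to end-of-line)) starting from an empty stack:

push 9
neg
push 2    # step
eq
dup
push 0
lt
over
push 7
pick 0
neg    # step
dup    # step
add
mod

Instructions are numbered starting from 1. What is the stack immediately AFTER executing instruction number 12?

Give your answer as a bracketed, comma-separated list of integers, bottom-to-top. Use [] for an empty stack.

Answer: [0, 0, 0, 7, -7, -7]

Derivation:
Step 1 ('push 9'): [9]
Step 2 ('neg'): [-9]
Step 3 ('push 2'): [-9, 2]
Step 4 ('eq'): [0]
Step 5 ('dup'): [0, 0]
Step 6 ('push 0'): [0, 0, 0]
Step 7 ('lt'): [0, 0]
Step 8 ('over'): [0, 0, 0]
Step 9 ('push 7'): [0, 0, 0, 7]
Step 10 ('pick 0'): [0, 0, 0, 7, 7]
Step 11 ('neg'): [0, 0, 0, 7, -7]
Step 12 ('dup'): [0, 0, 0, 7, -7, -7]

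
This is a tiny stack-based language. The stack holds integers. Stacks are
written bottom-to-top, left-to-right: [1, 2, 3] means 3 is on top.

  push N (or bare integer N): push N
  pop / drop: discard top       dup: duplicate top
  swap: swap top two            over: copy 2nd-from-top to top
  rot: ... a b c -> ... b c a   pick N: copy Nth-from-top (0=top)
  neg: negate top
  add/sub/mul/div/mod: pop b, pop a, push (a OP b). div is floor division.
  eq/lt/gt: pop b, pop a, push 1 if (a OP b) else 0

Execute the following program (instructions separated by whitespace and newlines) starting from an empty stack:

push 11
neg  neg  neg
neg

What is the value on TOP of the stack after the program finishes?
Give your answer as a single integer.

Answer: 11

Derivation:
After 'push 11': [11]
After 'neg': [-11]
After 'neg': [11]
After 'neg': [-11]
After 'neg': [11]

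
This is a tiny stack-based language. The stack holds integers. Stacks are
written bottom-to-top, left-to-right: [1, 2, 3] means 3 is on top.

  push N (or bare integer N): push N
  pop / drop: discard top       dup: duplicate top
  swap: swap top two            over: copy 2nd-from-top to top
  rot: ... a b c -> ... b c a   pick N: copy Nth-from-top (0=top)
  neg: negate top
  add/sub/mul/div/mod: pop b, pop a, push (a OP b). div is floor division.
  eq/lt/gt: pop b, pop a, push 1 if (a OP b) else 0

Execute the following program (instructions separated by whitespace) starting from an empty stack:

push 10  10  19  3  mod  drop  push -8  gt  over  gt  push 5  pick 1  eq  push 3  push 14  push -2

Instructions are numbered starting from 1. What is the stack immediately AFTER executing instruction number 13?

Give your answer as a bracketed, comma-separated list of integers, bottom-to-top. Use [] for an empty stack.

Answer: [10, 0, 0]

Derivation:
Step 1 ('push 10'): [10]
Step 2 ('10'): [10, 10]
Step 3 ('19'): [10, 10, 19]
Step 4 ('3'): [10, 10, 19, 3]
Step 5 ('mod'): [10, 10, 1]
Step 6 ('drop'): [10, 10]
Step 7 ('push -8'): [10, 10, -8]
Step 8 ('gt'): [10, 1]
Step 9 ('over'): [10, 1, 10]
Step 10 ('gt'): [10, 0]
Step 11 ('push 5'): [10, 0, 5]
Step 12 ('pick 1'): [10, 0, 5, 0]
Step 13 ('eq'): [10, 0, 0]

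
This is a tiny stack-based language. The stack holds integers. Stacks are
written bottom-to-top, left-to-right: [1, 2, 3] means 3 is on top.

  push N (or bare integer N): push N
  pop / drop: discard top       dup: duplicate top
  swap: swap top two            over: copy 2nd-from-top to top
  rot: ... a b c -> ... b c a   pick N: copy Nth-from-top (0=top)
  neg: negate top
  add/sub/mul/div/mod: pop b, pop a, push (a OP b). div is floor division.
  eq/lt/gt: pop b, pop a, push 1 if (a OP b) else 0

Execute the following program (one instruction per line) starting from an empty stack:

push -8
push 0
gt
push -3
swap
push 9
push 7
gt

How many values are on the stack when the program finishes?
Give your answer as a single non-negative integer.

Answer: 3

Derivation:
After 'push -8': stack = [-8] (depth 1)
After 'push 0': stack = [-8, 0] (depth 2)
After 'gt': stack = [0] (depth 1)
After 'push -3': stack = [0, -3] (depth 2)
After 'swap': stack = [-3, 0] (depth 2)
After 'push 9': stack = [-3, 0, 9] (depth 3)
After 'push 7': stack = [-3, 0, 9, 7] (depth 4)
After 'gt': stack = [-3, 0, 1] (depth 3)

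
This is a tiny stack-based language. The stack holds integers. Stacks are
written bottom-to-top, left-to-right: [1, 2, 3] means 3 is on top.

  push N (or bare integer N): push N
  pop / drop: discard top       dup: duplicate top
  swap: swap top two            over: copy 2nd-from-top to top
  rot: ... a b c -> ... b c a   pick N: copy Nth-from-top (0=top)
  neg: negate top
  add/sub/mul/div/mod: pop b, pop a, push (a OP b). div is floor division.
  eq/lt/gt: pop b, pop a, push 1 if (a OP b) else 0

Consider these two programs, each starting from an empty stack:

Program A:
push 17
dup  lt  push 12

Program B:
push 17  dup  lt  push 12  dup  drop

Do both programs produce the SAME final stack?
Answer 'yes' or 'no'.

Answer: yes

Derivation:
Program A trace:
  After 'push 17': [17]
  After 'dup': [17, 17]
  After 'lt': [0]
  After 'push 12': [0, 12]
Program A final stack: [0, 12]

Program B trace:
  After 'push 17': [17]
  After 'dup': [17, 17]
  After 'lt': [0]
  After 'push 12': [0, 12]
  After 'dup': [0, 12, 12]
  After 'drop': [0, 12]
Program B final stack: [0, 12]
Same: yes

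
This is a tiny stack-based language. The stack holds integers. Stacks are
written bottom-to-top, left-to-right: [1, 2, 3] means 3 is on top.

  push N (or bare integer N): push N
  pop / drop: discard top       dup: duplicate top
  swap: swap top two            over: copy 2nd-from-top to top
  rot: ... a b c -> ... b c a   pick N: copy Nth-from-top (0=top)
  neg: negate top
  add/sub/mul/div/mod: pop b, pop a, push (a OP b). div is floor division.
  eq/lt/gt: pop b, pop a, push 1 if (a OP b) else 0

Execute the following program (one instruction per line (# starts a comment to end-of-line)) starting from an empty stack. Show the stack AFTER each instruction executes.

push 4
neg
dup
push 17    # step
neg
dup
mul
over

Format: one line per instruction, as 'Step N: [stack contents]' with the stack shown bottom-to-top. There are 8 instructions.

Step 1: [4]
Step 2: [-4]
Step 3: [-4, -4]
Step 4: [-4, -4, 17]
Step 5: [-4, -4, -17]
Step 6: [-4, -4, -17, -17]
Step 7: [-4, -4, 289]
Step 8: [-4, -4, 289, -4]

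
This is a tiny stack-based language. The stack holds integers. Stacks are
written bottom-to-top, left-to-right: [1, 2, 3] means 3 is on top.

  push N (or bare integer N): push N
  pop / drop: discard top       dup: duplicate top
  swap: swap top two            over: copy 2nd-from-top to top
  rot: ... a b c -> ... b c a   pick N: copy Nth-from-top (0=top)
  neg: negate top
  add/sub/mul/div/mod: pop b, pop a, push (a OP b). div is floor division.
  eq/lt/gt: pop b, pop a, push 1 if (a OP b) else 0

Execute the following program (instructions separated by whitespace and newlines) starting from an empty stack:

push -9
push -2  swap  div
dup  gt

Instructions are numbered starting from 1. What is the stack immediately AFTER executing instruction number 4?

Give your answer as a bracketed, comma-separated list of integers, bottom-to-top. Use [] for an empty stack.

Answer: [0]

Derivation:
Step 1 ('push -9'): [-9]
Step 2 ('push -2'): [-9, -2]
Step 3 ('swap'): [-2, -9]
Step 4 ('div'): [0]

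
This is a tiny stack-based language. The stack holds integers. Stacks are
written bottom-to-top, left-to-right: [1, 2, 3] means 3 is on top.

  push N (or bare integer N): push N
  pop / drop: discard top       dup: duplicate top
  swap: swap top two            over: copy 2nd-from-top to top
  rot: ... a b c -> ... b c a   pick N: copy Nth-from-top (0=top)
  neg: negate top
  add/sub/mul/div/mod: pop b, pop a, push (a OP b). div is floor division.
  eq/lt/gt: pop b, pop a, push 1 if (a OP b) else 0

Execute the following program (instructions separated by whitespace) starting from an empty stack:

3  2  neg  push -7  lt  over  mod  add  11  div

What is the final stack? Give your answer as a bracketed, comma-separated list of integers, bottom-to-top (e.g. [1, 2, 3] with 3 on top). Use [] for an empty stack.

Answer: [0]

Derivation:
After 'push 3': [3]
After 'push 2': [3, 2]
After 'neg': [3, -2]
After 'push -7': [3, -2, -7]
After 'lt': [3, 0]
After 'over': [3, 0, 3]
After 'mod': [3, 0]
After 'add': [3]
After 'push 11': [3, 11]
After 'div': [0]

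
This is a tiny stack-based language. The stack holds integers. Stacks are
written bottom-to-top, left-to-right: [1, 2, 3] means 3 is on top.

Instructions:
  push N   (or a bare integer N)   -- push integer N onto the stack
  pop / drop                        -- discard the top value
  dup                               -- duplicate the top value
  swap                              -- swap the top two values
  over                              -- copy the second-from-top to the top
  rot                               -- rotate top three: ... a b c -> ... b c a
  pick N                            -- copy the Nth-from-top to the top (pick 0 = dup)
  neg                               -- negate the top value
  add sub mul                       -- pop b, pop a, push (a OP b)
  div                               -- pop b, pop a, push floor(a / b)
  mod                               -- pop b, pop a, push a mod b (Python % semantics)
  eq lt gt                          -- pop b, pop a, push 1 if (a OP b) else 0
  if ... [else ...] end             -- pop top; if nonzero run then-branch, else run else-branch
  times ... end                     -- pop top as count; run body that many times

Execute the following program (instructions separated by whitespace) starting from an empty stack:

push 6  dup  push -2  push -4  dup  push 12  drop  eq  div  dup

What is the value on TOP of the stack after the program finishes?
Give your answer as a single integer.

Answer: -2

Derivation:
After 'push 6': [6]
After 'dup': [6, 6]
After 'push -2': [6, 6, -2]
After 'push -4': [6, 6, -2, -4]
After 'dup': [6, 6, -2, -4, -4]
After 'push 12': [6, 6, -2, -4, -4, 12]
After 'drop': [6, 6, -2, -4, -4]
After 'eq': [6, 6, -2, 1]
After 'div': [6, 6, -2]
After 'dup': [6, 6, -2, -2]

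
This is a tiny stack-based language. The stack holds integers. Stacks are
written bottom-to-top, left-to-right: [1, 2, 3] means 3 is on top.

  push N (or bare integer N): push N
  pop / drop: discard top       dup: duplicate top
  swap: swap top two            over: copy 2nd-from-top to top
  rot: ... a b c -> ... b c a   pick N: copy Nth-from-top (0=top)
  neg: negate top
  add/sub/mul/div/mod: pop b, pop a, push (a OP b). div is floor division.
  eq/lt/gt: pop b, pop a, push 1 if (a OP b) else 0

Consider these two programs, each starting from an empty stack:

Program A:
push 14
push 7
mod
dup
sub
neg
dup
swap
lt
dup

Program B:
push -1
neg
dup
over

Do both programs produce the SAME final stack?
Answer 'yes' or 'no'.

Answer: no

Derivation:
Program A trace:
  After 'push 14': [14]
  After 'push 7': [14, 7]
  After 'mod': [0]
  After 'dup': [0, 0]
  After 'sub': [0]
  After 'neg': [0]
  After 'dup': [0, 0]
  After 'swap': [0, 0]
  After 'lt': [0]
  After 'dup': [0, 0]
Program A final stack: [0, 0]

Program B trace:
  After 'push -1': [-1]
  After 'neg': [1]
  After 'dup': [1, 1]
  After 'over': [1, 1, 1]
Program B final stack: [1, 1, 1]
Same: no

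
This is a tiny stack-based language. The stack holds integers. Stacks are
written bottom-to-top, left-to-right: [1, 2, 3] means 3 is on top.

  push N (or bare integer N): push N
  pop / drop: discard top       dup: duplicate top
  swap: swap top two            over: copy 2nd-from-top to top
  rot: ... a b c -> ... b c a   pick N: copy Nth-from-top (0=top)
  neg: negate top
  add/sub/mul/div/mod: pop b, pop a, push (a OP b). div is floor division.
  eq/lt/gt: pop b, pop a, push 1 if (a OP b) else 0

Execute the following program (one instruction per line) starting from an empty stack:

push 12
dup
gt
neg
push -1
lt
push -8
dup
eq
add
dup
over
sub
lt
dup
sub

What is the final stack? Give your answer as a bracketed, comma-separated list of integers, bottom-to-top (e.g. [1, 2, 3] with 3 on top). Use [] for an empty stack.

Answer: [0]

Derivation:
After 'push 12': [12]
After 'dup': [12, 12]
After 'gt': [0]
After 'neg': [0]
After 'push -1': [0, -1]
After 'lt': [0]
After 'push -8': [0, -8]
After 'dup': [0, -8, -8]
After 'eq': [0, 1]
After 'add': [1]
After 'dup': [1, 1]
After 'over': [1, 1, 1]
After 'sub': [1, 0]
After 'lt': [0]
After 'dup': [0, 0]
After 'sub': [0]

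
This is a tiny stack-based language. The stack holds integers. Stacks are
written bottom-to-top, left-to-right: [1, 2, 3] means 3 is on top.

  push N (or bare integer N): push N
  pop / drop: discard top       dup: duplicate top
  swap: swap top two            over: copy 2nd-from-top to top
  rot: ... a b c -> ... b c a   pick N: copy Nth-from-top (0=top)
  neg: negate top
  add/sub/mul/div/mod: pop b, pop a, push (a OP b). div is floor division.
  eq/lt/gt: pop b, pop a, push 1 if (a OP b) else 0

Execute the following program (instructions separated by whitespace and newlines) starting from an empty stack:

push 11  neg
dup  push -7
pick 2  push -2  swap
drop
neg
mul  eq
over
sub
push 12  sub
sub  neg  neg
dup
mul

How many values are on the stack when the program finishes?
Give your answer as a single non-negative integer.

After 'push 11': stack = [11] (depth 1)
After 'neg': stack = [-11] (depth 1)
After 'dup': stack = [-11, -11] (depth 2)
After 'push -7': stack = [-11, -11, -7] (depth 3)
After 'pick 2': stack = [-11, -11, -7, -11] (depth 4)
After 'push -2': stack = [-11, -11, -7, -11, -2] (depth 5)
After 'swap': stack = [-11, -11, -7, -2, -11] (depth 5)
After 'drop': stack = [-11, -11, -7, -2] (depth 4)
After 'neg': stack = [-11, -11, -7, 2] (depth 4)
After 'mul': stack = [-11, -11, -14] (depth 3)
After 'eq': stack = [-11, 0] (depth 2)
After 'over': stack = [-11, 0, -11] (depth 3)
After 'sub': stack = [-11, 11] (depth 2)
After 'push 12': stack = [-11, 11, 12] (depth 3)
After 'sub': stack = [-11, -1] (depth 2)
After 'sub': stack = [-10] (depth 1)
After 'neg': stack = [10] (depth 1)
After 'neg': stack = [-10] (depth 1)
After 'dup': stack = [-10, -10] (depth 2)
After 'mul': stack = [100] (depth 1)

Answer: 1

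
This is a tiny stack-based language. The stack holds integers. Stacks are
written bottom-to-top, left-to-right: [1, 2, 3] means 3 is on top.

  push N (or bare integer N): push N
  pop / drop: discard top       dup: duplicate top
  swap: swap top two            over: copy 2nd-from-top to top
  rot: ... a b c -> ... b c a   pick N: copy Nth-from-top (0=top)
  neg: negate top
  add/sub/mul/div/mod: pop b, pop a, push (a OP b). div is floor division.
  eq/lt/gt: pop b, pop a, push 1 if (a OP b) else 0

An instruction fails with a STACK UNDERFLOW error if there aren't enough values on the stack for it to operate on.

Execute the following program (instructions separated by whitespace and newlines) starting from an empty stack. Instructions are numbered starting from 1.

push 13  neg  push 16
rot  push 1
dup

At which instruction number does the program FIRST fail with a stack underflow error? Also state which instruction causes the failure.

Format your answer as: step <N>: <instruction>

Answer: step 4: rot

Derivation:
Step 1 ('push 13'): stack = [13], depth = 1
Step 2 ('neg'): stack = [-13], depth = 1
Step 3 ('push 16'): stack = [-13, 16], depth = 2
Step 4 ('rot'): needs 3 value(s) but depth is 2 — STACK UNDERFLOW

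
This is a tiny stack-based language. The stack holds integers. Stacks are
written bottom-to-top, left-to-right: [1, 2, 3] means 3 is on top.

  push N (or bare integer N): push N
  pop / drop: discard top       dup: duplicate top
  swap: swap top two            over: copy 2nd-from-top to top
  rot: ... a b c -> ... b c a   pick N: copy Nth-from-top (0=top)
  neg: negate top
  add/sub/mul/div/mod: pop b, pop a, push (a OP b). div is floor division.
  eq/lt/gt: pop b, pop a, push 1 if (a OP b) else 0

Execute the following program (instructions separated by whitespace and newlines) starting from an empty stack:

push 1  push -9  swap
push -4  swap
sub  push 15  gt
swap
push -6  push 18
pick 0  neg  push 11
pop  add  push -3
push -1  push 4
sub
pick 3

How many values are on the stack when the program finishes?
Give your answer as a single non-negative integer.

Answer: 7

Derivation:
After 'push 1': stack = [1] (depth 1)
After 'push -9': stack = [1, -9] (depth 2)
After 'swap': stack = [-9, 1] (depth 2)
After 'push -4': stack = [-9, 1, -4] (depth 3)
After 'swap': stack = [-9, -4, 1] (depth 3)
After 'sub': stack = [-9, -5] (depth 2)
After 'push 15': stack = [-9, -5, 15] (depth 3)
After 'gt': stack = [-9, 0] (depth 2)
After 'swap': stack = [0, -9] (depth 2)
After 'push -6': stack = [0, -9, -6] (depth 3)
  ...
After 'pick 0': stack = [0, -9, -6, 18, 18] (depth 5)
After 'neg': stack = [0, -9, -6, 18, -18] (depth 5)
After 'push 11': stack = [0, -9, -6, 18, -18, 11] (depth 6)
After 'pop': stack = [0, -9, -6, 18, -18] (depth 5)
After 'add': stack = [0, -9, -6, 0] (depth 4)
After 'push -3': stack = [0, -9, -6, 0, -3] (depth 5)
After 'push -1': stack = [0, -9, -6, 0, -3, -1] (depth 6)
After 'push 4': stack = [0, -9, -6, 0, -3, -1, 4] (depth 7)
After 'sub': stack = [0, -9, -6, 0, -3, -5] (depth 6)
After 'pick 3': stack = [0, -9, -6, 0, -3, -5, -6] (depth 7)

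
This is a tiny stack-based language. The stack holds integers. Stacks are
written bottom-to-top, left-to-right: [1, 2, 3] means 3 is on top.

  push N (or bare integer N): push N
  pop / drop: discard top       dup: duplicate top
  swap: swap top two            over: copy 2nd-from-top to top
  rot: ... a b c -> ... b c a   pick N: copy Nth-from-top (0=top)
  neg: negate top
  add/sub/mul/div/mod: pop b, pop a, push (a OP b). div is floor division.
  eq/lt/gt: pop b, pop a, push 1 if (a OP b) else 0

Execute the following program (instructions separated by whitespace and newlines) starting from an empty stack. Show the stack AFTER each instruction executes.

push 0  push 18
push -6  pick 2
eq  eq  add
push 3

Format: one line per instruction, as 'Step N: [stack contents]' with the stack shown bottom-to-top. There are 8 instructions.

Step 1: [0]
Step 2: [0, 18]
Step 3: [0, 18, -6]
Step 4: [0, 18, -6, 0]
Step 5: [0, 18, 0]
Step 6: [0, 0]
Step 7: [0]
Step 8: [0, 3]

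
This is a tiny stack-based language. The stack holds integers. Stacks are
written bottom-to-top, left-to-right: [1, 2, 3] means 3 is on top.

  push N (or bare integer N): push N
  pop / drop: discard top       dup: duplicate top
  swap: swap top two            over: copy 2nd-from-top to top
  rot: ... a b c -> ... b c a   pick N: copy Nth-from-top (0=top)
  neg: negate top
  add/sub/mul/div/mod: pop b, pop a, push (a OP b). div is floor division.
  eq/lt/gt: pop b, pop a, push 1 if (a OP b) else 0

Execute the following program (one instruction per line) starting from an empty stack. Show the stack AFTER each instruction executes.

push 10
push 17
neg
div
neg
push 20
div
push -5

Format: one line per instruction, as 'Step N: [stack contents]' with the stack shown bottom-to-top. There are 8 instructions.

Step 1: [10]
Step 2: [10, 17]
Step 3: [10, -17]
Step 4: [-1]
Step 5: [1]
Step 6: [1, 20]
Step 7: [0]
Step 8: [0, -5]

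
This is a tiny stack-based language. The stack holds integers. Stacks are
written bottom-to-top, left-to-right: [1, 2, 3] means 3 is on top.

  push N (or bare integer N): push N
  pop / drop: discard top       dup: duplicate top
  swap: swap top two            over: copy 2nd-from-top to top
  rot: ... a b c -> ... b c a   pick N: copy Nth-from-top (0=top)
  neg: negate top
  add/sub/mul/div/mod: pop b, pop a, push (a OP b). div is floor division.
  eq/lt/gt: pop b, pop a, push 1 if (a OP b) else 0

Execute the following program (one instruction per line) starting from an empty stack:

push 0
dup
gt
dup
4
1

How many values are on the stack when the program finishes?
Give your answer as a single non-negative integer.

Answer: 4

Derivation:
After 'push 0': stack = [0] (depth 1)
After 'dup': stack = [0, 0] (depth 2)
After 'gt': stack = [0] (depth 1)
After 'dup': stack = [0, 0] (depth 2)
After 'push 4': stack = [0, 0, 4] (depth 3)
After 'push 1': stack = [0, 0, 4, 1] (depth 4)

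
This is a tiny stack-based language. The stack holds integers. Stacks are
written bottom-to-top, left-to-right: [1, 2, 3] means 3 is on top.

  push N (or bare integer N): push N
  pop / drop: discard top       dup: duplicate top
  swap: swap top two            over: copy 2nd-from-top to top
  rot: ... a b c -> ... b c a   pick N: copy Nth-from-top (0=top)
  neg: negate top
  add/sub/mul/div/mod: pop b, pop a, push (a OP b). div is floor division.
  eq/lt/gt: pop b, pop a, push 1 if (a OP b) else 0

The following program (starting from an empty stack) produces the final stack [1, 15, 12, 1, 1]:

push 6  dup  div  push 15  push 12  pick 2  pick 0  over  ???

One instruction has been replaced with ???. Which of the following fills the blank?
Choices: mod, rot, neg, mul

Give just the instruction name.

Stack before ???: [1, 15, 12, 1, 1, 1]
Stack after ???:  [1, 15, 12, 1, 1]
Checking each choice:
  mod: produces [1, 15, 12, 1, 0]
  rot: produces [1, 15, 12, 1, 1, 1]
  neg: produces [1, 15, 12, 1, 1, -1]
  mul: MATCH


Answer: mul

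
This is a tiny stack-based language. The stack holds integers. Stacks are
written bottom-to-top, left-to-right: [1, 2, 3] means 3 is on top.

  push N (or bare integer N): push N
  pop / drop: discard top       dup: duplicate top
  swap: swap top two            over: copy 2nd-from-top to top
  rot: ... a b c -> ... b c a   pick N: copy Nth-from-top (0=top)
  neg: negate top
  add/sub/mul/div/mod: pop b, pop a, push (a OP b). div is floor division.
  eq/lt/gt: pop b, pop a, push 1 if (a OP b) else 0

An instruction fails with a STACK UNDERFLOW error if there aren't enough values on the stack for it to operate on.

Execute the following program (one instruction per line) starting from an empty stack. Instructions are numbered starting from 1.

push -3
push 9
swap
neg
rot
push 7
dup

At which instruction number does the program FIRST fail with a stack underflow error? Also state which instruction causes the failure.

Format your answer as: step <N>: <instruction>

Step 1 ('push -3'): stack = [-3], depth = 1
Step 2 ('push 9'): stack = [-3, 9], depth = 2
Step 3 ('swap'): stack = [9, -3], depth = 2
Step 4 ('neg'): stack = [9, 3], depth = 2
Step 5 ('rot'): needs 3 value(s) but depth is 2 — STACK UNDERFLOW

Answer: step 5: rot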